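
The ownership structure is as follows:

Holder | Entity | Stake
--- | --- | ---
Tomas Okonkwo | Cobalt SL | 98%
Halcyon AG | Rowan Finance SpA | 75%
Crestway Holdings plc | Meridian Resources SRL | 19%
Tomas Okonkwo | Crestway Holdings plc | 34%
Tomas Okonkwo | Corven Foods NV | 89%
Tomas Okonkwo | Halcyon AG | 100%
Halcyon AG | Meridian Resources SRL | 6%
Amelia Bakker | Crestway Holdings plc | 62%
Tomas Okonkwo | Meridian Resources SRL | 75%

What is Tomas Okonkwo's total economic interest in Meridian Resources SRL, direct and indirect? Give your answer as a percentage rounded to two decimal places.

87.46%

Tomas reaches Meridian along 3 paths.
Via Halcyon: 100% × 6% = 6%.
Direct stake: 75% = 75%.
Via Crestway: 34% × 19% = 6.46%.
Total: 6% + 75% + 6.46% = 87.46%.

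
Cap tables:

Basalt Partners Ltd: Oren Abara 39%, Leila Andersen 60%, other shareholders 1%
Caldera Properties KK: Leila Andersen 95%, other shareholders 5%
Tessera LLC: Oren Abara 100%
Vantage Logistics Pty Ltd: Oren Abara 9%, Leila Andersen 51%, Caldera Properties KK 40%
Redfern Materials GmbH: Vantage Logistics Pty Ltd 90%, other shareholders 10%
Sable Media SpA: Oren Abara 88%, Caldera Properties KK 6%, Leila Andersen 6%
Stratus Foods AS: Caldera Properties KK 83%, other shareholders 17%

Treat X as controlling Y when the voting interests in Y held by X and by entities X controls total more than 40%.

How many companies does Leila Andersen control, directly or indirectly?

Leila holds 60% of Basalt, so Leila controls Basalt.
Leila holds 95% of Caldera, so Leila controls Caldera.
Leila and Caldera together hold 51% + 40% = 91% of Vantage, so Leila controls Vantage.
Vantage holds 90% of Redfern, so Leila controls Redfern.
Caldera holds 83% of Stratus, so Leila controls Stratus.
No other company's threshold is met.
Leila controls 5 companies.

5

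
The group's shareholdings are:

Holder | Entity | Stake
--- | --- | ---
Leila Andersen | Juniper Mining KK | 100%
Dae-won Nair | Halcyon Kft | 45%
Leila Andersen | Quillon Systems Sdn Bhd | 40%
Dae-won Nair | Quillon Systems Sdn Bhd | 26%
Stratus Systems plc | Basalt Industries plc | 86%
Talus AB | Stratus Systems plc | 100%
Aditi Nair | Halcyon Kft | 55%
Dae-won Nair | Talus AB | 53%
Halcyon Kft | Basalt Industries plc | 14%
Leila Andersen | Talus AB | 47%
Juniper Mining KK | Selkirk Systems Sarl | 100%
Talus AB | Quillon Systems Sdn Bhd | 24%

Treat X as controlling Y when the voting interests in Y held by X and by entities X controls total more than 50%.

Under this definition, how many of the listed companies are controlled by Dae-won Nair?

Dae-won holds 53% of Talus, so Dae-won controls Talus.
Talus holds 100% of Stratus, so Dae-won controls Stratus.
Stratus holds 86% of Basalt, so Dae-won controls Basalt.
No other company's threshold is met.
Dae-won controls 3 companies.

3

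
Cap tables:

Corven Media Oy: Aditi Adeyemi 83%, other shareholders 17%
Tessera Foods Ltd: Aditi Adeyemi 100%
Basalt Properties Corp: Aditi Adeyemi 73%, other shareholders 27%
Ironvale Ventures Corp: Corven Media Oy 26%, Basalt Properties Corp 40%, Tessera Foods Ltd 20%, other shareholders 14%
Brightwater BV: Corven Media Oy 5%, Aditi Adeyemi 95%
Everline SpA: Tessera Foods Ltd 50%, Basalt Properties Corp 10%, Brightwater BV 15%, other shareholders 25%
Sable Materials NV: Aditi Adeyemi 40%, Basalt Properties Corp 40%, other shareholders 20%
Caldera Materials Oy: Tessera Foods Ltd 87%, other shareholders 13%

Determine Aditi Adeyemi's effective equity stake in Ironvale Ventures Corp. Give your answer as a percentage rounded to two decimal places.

Aditi reaches Ironvale along 3 paths.
Via Corven: 83% × 26% = 21.58%.
Via Basalt: 73% × 40% = 29.2%.
Via Tessera: 100% × 20% = 20%.
Total: 21.58% + 29.2% + 20% = 70.78%.

70.78%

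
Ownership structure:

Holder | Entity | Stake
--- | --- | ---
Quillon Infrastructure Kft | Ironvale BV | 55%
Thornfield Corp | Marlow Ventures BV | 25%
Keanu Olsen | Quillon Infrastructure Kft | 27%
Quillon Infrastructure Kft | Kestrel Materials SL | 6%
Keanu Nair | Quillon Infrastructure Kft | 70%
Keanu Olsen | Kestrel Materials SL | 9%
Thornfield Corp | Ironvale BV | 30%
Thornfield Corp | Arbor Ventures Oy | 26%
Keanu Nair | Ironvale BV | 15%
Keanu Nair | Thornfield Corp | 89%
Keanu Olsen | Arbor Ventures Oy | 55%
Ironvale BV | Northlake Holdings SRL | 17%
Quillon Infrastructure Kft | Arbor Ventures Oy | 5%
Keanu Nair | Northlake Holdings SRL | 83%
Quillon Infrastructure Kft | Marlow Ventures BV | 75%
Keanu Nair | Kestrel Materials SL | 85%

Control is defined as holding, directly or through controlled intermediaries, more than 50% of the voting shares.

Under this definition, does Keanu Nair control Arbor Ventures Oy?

Keanu Nair holds 70% of Quillon, so Keanu Nair controls Quillon.
Keanu Nair holds 89% of Thornfield, so Keanu Nair controls Thornfield.
Keanu Nair and Quillon and Thornfield together hold 15% + 55% + 30% = 100% of Ironvale, so Keanu Nair controls Ironvale.
Keanu Nair and Ironvale together hold 83% + 17% = 100% of Northlake, so Keanu Nair controls Northlake.
Keanu Nair and Quillon together hold 85% + 6% = 91% of Kestrel, so Keanu Nair controls Kestrel.
Thornfield and Quillon together hold 25% + 75% = 100% of Marlow, so Keanu Nair controls Marlow.
In Arbor, Keanu Nair's side holds only 26% + 5% = 31%, not > 50%.
So Keanu Nair does not control Arbor.

No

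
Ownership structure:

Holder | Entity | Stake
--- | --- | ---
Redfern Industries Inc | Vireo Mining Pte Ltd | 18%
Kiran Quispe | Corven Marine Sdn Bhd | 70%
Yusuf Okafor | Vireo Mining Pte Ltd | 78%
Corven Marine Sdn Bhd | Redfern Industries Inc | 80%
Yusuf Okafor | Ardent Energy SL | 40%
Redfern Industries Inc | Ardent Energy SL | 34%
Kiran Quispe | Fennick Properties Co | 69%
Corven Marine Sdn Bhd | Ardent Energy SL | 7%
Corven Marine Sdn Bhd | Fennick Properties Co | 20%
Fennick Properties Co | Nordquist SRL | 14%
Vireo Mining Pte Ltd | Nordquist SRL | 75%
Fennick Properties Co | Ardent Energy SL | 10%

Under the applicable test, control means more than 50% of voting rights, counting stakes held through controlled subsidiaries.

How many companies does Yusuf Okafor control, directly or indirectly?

Yusuf holds 78% of Vireo, so Yusuf controls Vireo.
Vireo holds 75% of Nordquist, so Yusuf controls Nordquist.
No other company's threshold is met.
Yusuf controls 2 companies.

2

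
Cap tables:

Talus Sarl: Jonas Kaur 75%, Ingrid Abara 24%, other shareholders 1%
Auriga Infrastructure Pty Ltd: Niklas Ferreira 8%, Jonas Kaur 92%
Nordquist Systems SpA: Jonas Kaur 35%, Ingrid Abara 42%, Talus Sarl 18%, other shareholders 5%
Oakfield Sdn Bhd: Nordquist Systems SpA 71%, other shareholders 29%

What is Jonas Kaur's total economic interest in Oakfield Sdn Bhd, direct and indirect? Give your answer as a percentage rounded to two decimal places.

Jonas reaches Oakfield along 2 paths.
Via Nordquist: 35% × 71% = 24.85%.
Via Talus → Nordquist: 75% × 18% × 71% = 9.585%.
Total: 24.85% + 9.585% = 34.435%.
Rounded: 34.44%.

34.44%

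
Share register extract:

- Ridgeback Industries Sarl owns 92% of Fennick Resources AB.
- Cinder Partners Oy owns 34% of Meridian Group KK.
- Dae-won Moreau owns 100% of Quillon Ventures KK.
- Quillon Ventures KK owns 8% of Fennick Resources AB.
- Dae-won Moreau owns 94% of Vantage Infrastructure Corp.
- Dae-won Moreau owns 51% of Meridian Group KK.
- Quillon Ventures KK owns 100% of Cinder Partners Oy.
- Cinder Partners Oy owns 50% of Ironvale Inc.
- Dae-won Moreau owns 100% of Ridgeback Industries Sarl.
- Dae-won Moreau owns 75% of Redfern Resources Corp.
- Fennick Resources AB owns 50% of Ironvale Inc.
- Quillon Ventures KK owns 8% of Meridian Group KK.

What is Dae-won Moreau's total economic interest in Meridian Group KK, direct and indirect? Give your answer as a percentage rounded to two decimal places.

Dae-won reaches Meridian along 3 paths.
Via Quillon → Cinder: 100% × 100% × 34% = 34%.
Direct stake: 51% = 51%.
Via Quillon: 100% × 8% = 8%.
Total: 34% + 51% + 8% = 93%.
Rounded: 93.00%.

93.00%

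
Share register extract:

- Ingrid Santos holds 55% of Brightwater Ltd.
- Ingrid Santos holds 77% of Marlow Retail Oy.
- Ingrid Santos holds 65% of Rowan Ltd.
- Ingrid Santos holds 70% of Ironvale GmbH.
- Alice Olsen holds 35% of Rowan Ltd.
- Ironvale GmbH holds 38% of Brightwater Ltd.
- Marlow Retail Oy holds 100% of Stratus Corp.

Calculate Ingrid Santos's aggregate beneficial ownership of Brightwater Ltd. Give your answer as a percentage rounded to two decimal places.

81.60%

Ingrid reaches Brightwater along 2 paths.
Via Ironvale: 70% × 38% = 26.6%.
Direct stake: 55% = 55%.
Total: 26.6% + 55% = 81.6%.
Rounded: 81.60%.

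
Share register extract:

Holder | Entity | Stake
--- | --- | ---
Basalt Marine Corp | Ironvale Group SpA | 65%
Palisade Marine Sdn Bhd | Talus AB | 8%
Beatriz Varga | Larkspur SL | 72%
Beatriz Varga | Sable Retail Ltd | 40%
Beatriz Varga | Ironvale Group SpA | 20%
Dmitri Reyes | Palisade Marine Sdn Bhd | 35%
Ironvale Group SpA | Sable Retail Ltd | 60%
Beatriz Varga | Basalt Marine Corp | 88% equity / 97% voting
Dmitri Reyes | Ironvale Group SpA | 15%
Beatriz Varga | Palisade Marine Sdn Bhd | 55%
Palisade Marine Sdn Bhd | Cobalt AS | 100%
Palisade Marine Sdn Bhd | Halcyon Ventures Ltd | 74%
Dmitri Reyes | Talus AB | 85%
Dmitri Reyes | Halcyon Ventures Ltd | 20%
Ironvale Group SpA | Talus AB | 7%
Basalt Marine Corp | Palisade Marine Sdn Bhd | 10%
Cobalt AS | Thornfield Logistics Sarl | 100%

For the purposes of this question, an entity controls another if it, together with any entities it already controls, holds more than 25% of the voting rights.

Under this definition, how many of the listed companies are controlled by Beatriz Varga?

8

Beatriz holds 97% of Basalt, so Beatriz controls Basalt.
Beatriz and Basalt together hold 20% + 65% = 85% of Ironvale, so Beatriz controls Ironvale.
Beatriz and Basalt together hold 55% + 10% = 65% of Palisade, so Beatriz controls Palisade.
Beatriz and Ironvale together hold 40% + 60% = 100% of Sable, so Beatriz controls Sable.
Palisade holds 74% of Halcyon, so Beatriz controls Halcyon.
Palisade holds 100% of Cobalt, so Beatriz controls Cobalt.
Cobalt holds 100% of Thornfield, so Beatriz controls Thornfield.
Beatriz holds 72% of Larkspur, so Beatriz controls Larkspur.
No other company's threshold is met.
Beatriz controls 8 companies.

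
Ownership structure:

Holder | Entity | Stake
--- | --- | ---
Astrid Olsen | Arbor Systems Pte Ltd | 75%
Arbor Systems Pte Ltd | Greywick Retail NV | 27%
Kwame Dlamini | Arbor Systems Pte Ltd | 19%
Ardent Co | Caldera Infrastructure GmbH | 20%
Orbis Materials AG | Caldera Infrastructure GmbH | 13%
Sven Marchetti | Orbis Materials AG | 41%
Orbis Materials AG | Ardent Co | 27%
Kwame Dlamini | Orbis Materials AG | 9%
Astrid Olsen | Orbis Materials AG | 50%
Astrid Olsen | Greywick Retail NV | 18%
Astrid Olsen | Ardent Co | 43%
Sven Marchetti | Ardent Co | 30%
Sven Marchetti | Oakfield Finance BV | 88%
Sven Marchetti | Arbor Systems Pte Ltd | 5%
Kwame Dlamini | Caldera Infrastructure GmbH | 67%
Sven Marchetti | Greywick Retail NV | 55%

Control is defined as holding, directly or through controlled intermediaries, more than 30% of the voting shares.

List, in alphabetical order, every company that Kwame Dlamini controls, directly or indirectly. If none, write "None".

Kwame holds 67% of Caldera, so Kwame controls Caldera.
No other company's threshold is met.

Caldera Infrastructure GmbH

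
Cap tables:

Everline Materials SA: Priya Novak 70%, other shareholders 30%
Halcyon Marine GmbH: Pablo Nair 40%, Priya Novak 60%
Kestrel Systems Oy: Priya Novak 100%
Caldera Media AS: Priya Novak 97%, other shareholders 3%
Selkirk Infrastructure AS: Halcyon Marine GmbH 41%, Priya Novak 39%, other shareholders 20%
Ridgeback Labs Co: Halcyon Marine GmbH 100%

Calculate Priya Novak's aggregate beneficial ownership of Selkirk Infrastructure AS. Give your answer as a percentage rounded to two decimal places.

63.60%

Priya reaches Selkirk along 2 paths.
Via Halcyon: 60% × 41% = 24.6%.
Direct stake: 39% = 39%.
Total: 24.6% + 39% = 63.6%.
Rounded: 63.60%.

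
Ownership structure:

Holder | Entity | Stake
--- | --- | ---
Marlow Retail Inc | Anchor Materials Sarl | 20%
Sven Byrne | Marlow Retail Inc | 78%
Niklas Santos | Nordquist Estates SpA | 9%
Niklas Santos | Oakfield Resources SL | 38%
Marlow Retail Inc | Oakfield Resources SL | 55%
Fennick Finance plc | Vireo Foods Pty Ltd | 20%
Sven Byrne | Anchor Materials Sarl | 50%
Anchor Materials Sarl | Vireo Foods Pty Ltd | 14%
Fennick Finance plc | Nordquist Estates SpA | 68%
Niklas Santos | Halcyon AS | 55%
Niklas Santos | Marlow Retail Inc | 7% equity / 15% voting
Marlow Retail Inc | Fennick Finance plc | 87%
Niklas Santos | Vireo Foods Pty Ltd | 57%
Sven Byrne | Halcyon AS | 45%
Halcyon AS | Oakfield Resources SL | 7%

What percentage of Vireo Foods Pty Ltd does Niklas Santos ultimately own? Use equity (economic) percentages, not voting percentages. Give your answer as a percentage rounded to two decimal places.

58.41%

Niklas reaches Vireo along 3 paths.
Direct stake: 57% = 57%.
Via Marlow → Fennick: 7% × 87% × 20% = 1.218%.
Via Marlow → Anchor: 7% × 20% × 14% = 0.196%.
Total: 57% + 1.218% + 0.196% = 58.414%.
Rounded: 58.41%.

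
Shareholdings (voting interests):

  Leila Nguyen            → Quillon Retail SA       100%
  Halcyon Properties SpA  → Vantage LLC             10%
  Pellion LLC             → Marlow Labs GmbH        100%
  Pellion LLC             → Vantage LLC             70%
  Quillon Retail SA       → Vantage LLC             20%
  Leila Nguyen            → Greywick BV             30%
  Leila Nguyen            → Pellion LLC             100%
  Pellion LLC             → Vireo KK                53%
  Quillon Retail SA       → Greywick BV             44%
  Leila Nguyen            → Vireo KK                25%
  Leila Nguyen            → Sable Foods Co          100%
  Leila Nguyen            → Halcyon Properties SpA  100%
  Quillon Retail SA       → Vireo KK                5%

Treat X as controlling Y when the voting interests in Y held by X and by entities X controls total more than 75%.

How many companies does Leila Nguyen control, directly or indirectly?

7

Leila holds 100% of Halcyon, so Leila controls Halcyon.
Leila holds 100% of Pellion, so Leila controls Pellion.
Leila holds 100% of Quillon, so Leila controls Quillon.
Leila and Pellion and Quillon together hold 25% + 53% + 5% = 83% of Vireo, so Leila controls Vireo.
Quillon and Halcyon and Pellion together hold 20% + 10% + 70% = 100% of Vantage, so Leila controls Vantage.
Leila holds 100% of Sable, so Leila controls Sable.
Pellion holds 100% of Marlow, so Leila controls Marlow.
No other company's threshold is met.
Leila controls 7 companies.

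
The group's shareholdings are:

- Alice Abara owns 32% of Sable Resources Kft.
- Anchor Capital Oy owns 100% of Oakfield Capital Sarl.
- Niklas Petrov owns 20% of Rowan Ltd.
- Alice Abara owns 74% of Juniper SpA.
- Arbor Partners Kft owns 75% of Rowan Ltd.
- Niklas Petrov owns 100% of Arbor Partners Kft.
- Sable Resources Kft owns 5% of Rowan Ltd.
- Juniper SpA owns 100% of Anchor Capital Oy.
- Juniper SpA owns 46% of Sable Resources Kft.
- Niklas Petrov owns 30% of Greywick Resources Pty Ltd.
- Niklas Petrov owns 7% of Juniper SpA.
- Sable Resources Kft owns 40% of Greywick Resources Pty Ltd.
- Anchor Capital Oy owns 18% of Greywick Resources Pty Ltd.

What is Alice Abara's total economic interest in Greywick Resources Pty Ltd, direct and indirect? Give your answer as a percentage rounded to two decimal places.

39.74%

Alice reaches Greywick along 3 paths.
Via Juniper → Sable: 74% × 46% × 40% = 13.616%.
Via Sable: 32% × 40% = 12.8%.
Via Juniper → Anchor: 74% × 100% × 18% = 13.32%.
Total: 13.616% + 12.8% + 13.32% = 39.736%.
Rounded: 39.74%.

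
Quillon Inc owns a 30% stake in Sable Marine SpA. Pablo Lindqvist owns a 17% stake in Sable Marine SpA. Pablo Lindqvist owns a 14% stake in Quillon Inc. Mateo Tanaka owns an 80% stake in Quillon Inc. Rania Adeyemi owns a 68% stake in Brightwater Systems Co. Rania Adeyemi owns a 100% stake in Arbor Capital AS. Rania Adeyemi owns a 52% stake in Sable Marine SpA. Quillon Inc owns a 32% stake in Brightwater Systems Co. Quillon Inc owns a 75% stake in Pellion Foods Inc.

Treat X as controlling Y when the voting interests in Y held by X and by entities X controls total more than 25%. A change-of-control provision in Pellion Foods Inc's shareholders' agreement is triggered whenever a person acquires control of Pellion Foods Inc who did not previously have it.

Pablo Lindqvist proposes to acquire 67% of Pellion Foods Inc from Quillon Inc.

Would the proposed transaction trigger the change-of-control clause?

The purchase adds only to Pablo's holdings (Quillon's stake shrinks), so Pablo is the only person who could newly come to control Pellion.
Pablo's largest direct stake is 17% in Sable, which does not meet the threshold, so Pablo controls no company.
Neither Pablo nor any entity Pablo controls holds any voting interest in Pellion.
So before the transaction, Pablo does not control Pellion.
After the purchase, Pablo holds 67% of Pellion directly, and Quillon's stake falls to 8%.
Pablo holds 67% of Pellion, so Pablo controls Pellion.
Pablo did not control Pellion before and does after, so the clause is triggered.

Yes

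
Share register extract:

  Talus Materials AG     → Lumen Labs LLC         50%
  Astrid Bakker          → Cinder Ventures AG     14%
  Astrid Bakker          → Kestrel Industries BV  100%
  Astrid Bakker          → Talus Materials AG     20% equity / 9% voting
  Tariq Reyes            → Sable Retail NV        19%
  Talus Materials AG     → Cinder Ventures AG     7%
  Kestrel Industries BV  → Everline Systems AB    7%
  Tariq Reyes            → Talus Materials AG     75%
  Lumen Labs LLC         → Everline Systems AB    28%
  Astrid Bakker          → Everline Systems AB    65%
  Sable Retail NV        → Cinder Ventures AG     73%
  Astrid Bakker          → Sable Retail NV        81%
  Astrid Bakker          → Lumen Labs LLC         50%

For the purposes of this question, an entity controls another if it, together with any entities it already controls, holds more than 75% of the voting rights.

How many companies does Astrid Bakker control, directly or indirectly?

3

Astrid holds 100% of Kestrel, so Astrid controls Kestrel.
Astrid holds 81% of Sable, so Astrid controls Sable.
Sable and Astrid together hold 73% + 14% = 87% of Cinder, so Astrid controls Cinder.
No other company's threshold is met.
Astrid controls 3 companies.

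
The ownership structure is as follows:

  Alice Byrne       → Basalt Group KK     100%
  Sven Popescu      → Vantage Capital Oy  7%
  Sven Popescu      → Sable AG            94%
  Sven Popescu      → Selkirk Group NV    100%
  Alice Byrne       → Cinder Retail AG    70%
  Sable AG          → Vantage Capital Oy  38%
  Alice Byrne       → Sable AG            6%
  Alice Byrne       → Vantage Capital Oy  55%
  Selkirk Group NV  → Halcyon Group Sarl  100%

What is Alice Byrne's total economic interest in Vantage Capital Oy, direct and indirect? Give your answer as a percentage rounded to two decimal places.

Alice reaches Vantage along 2 paths.
Direct stake: 55% = 55%.
Via Sable: 6% × 38% = 2.28%.
Total: 55% + 2.28% = 57.28%.

57.28%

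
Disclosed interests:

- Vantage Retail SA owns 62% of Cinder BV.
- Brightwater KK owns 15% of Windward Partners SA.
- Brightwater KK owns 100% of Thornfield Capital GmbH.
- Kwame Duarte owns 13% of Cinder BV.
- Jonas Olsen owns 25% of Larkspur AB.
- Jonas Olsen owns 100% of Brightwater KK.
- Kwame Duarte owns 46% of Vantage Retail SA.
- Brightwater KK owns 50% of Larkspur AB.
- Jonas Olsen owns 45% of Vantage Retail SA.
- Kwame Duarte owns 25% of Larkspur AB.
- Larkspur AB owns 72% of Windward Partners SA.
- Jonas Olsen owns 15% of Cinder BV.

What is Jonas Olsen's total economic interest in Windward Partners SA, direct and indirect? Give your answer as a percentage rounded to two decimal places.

69.00%

Jonas reaches Windward along 3 paths.
Via Larkspur: 25% × 72% = 18%.
Via Brightwater → Larkspur: 100% × 50% × 72% = 36%.
Via Brightwater: 100% × 15% = 15%.
Total: 18% + 36% + 15% = 69%.
Rounded: 69.00%.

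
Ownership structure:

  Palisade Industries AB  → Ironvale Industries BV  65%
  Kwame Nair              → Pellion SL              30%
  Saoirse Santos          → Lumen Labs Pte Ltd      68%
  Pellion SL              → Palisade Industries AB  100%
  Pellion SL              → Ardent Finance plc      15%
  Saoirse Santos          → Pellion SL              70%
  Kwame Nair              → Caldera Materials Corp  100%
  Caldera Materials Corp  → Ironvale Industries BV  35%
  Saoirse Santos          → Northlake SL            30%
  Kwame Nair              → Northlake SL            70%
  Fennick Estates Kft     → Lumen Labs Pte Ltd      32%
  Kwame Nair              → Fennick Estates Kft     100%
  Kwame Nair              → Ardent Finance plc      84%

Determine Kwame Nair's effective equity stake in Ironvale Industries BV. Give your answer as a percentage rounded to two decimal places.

Kwame reaches Ironvale along 2 paths.
Via Caldera: 100% × 35% = 35%.
Via Pellion → Palisade: 30% × 100% × 65% = 19.5%.
Total: 35% + 19.5% = 54.5%.
Rounded: 54.50%.

54.50%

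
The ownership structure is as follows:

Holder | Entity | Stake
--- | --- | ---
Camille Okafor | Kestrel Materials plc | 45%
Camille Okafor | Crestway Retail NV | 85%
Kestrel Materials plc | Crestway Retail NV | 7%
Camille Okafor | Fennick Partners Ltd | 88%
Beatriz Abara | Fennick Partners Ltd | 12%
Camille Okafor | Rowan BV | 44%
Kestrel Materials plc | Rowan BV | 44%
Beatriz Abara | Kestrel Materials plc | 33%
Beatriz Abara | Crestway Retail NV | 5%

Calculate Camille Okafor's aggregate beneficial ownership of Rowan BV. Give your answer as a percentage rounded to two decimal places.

Camille reaches Rowan along 2 paths.
Direct stake: 44% = 44%.
Via Kestrel: 45% × 44% = 19.8%.
Total: 44% + 19.8% = 63.8%.
Rounded: 63.80%.

63.80%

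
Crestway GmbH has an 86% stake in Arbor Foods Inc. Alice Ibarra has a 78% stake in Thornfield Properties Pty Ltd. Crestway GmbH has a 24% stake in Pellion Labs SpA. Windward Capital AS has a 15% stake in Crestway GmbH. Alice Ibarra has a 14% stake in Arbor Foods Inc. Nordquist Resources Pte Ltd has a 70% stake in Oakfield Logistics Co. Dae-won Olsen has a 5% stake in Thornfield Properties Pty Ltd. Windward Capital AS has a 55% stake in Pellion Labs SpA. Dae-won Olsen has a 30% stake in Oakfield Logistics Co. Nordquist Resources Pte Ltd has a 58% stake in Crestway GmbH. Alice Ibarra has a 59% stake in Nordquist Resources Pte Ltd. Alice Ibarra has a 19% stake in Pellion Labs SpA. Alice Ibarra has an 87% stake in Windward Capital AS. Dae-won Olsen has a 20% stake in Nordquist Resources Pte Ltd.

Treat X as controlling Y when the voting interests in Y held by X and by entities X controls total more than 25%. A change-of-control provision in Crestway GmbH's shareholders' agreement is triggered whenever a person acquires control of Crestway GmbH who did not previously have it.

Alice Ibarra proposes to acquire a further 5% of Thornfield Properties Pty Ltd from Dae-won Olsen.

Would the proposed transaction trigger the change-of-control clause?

No

The purchase adds only to Alice's holdings (Dae-won's stake shrinks), so Alice is the only person who could newly come to control Crestway.
Alice holds 59% of Nordquist, so Alice controls Nordquist.
Alice holds 87% of Windward, so Alice controls Windward.
Nordquist and Windward together hold 58% + 15% = 73% of Crestway, so Alice controls Crestway.
So Alice already controls Crestway before the transaction.
After the purchase, Alice's direct stake in Thornfield rises to 78% + 5% = 83%, and Dae-won's stake falls to 0%.
Alice controlled Crestway already, so this is not a new person acquiring control; every other person's position is unchanged or reduced.
No new person acquires control, so the clause is not triggered.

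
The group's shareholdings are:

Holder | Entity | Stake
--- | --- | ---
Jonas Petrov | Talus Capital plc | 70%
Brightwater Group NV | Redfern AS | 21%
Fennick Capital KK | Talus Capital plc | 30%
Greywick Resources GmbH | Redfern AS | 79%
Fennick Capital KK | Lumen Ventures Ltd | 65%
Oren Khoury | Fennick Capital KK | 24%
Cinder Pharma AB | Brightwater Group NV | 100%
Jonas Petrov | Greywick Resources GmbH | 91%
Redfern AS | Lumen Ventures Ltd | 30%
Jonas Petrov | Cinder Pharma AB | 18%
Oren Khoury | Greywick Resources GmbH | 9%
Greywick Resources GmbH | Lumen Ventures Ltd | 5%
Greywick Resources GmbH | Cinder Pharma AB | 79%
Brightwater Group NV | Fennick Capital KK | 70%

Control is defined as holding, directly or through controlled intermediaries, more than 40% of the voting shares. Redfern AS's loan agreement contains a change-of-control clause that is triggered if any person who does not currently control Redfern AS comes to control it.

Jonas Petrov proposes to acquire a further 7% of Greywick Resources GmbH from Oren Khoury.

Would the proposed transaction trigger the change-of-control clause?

No

The purchase adds only to Jonas's holdings (Oren's stake shrinks), so Jonas is the only person who could newly come to control Redfern.
Jonas holds 91% of Greywick, so Jonas controls Greywick.
Jonas and Greywick together hold 18% + 79% = 97% of Cinder, so Jonas controls Cinder.
Cinder holds 100% of Brightwater, so Jonas controls Brightwater.
Brightwater and Greywick together hold 21% + 79% = 100% of Redfern, so Jonas controls Redfern.
So Jonas already controls Redfern before the transaction.
After the purchase, Jonas's direct stake in Greywick rises to 91% + 7% = 98%, and Oren's stake falls to 2%.
Jonas controlled Redfern already, so this is not a new person acquiring control; every other person's position is unchanged or reduced.
No new person acquires control, so the clause is not triggered.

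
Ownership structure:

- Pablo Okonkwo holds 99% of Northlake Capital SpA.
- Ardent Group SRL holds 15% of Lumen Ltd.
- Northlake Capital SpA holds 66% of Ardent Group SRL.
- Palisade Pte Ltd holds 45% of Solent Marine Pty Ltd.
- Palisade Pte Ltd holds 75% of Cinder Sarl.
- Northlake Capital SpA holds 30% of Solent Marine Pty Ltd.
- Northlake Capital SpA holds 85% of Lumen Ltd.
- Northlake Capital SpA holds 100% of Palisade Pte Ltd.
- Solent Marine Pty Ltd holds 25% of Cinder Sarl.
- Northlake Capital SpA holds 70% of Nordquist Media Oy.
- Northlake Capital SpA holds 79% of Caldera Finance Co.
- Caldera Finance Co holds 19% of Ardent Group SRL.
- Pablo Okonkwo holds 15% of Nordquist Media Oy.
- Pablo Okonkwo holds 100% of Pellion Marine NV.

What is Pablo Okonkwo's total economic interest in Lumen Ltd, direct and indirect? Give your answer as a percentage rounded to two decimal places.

96.18%

Pablo reaches Lumen along 3 paths.
Via Northlake → Ardent: 99% × 66% × 15% = 9.801%.
Via Northlake → Caldera → Ardent: 99% × 79% × 19% × 15% = 2.228985%.
Via Northlake: 99% × 85% = 84.15%.
Total: 9.801% + 2.228985% + 84.15% = 96.179985%.
Rounded: 96.18%.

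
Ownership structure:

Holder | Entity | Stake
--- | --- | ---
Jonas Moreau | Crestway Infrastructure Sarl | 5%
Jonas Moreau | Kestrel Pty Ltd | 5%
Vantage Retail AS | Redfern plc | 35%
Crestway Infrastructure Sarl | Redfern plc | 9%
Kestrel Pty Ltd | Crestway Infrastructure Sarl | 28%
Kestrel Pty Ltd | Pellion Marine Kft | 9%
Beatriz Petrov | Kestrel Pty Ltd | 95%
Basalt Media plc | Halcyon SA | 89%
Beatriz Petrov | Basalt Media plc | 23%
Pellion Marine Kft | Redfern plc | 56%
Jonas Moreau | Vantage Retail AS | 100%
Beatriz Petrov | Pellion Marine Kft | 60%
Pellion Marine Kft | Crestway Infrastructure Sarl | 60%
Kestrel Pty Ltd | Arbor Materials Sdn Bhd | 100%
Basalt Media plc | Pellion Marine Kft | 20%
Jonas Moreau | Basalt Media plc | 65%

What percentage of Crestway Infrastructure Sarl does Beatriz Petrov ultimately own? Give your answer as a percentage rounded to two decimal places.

Beatriz reaches Crestway along 4 paths.
Via Basalt → Pellion: 23% × 20% × 60% = 2.76%.
Via Pellion: 60% × 60% = 36%.
Via Kestrel → Pellion: 95% × 9% × 60% = 5.13%.
Via Kestrel: 95% × 28% = 26.6%.
Total: 2.76% + 36% + 5.13% + 26.6% = 70.49%.

70.49%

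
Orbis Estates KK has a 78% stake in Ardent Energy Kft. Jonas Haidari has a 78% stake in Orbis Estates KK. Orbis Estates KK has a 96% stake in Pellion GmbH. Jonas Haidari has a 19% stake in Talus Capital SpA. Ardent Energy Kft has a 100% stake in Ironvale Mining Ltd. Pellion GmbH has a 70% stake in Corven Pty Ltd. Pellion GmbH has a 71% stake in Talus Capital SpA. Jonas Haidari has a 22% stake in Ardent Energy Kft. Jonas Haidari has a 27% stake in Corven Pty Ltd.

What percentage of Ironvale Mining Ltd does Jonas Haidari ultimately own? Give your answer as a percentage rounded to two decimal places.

Jonas reaches Ironvale along 2 paths.
Via Ardent: 22% × 100% = 22%.
Via Orbis → Ardent: 78% × 78% × 100% = 60.84%.
Total: 22% + 60.84% = 82.84%.

82.84%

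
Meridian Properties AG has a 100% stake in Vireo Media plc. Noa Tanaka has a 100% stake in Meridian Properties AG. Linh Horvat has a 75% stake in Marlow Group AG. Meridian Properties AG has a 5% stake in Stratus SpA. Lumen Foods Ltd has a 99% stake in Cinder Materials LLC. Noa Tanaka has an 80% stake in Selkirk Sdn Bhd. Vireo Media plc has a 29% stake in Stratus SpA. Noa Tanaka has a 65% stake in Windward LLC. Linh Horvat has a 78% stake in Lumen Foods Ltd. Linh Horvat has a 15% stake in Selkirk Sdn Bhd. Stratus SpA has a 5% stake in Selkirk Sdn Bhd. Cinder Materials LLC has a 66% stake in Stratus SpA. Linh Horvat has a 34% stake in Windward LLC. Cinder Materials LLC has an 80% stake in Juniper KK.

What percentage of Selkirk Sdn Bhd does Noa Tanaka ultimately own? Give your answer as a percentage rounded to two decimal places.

Noa reaches Selkirk along 3 paths.
Direct stake: 80% = 80%.
Via Meridian → Vireo → Stratus: 100% × 100% × 29% × 5% = 1.45%.
Via Meridian → Stratus: 100% × 5% × 5% = 0.25%.
Total: 80% + 1.45% + 0.25% = 81.7%.
Rounded: 81.70%.

81.70%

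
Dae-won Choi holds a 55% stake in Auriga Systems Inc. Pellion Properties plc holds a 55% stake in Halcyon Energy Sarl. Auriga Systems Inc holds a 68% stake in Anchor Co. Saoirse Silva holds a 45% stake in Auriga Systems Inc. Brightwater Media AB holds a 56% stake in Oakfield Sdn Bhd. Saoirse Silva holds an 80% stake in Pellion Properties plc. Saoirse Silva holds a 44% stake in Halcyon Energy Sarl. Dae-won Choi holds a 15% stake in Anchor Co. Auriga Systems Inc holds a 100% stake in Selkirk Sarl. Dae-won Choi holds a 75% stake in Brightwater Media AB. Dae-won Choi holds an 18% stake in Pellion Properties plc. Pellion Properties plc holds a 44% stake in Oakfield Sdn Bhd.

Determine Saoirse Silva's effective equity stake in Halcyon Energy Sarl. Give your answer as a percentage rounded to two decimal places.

88.00%

Saoirse reaches Halcyon along 2 paths.
Via Pellion: 80% × 55% = 44%.
Direct stake: 44% = 44%.
Total: 44% + 44% = 88%.
Rounded: 88.00%.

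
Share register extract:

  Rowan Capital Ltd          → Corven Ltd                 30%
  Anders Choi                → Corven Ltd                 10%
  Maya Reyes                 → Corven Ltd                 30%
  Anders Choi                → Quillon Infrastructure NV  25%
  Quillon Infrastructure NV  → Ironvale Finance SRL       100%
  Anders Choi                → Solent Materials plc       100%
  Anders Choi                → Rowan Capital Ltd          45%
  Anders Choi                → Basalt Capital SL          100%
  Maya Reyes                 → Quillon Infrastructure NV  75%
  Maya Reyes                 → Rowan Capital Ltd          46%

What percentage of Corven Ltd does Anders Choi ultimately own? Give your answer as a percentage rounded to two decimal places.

Anders reaches Corven along 2 paths.
Via Rowan: 45% × 30% = 13.5%.
Direct stake: 10% = 10%.
Total: 13.5% + 10% = 23.5%.
Rounded: 23.50%.

23.50%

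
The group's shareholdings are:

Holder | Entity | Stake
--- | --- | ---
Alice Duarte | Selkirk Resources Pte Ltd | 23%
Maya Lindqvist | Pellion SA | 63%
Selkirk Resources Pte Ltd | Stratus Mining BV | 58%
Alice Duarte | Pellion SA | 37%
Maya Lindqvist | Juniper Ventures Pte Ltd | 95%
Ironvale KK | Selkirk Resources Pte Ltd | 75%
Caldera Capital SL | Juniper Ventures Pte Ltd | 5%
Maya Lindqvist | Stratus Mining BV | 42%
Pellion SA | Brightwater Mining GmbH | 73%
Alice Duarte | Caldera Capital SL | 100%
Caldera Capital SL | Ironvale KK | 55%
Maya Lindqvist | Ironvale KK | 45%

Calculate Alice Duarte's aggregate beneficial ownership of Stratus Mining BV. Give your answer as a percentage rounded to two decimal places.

Alice reaches Stratus along 2 paths.
Via Selkirk: 23% × 58% = 13.34%.
Via Caldera → Ironvale → Selkirk: 100% × 55% × 75% × 58% = 23.925%.
Total: 13.34% + 23.925% = 37.265%.
Rounded: 37.27%.

37.27%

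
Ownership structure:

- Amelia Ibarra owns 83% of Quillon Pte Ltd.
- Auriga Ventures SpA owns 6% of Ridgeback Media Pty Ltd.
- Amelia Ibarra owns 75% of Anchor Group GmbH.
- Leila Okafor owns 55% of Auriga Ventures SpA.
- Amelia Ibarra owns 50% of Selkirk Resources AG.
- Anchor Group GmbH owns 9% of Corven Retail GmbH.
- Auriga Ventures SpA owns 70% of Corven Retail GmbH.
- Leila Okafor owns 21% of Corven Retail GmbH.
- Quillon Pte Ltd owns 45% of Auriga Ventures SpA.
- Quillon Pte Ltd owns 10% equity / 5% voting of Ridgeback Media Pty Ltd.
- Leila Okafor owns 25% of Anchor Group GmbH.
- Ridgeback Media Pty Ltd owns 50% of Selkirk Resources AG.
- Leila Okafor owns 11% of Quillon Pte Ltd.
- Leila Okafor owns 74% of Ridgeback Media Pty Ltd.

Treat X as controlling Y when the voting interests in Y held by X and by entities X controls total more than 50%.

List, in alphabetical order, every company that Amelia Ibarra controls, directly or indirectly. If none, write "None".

Amelia holds 83% of Quillon, so Amelia controls Quillon.
Amelia holds 75% of Anchor, so Amelia controls Anchor.
No other company's threshold is met.

Anchor Group GmbH, Quillon Pte Ltd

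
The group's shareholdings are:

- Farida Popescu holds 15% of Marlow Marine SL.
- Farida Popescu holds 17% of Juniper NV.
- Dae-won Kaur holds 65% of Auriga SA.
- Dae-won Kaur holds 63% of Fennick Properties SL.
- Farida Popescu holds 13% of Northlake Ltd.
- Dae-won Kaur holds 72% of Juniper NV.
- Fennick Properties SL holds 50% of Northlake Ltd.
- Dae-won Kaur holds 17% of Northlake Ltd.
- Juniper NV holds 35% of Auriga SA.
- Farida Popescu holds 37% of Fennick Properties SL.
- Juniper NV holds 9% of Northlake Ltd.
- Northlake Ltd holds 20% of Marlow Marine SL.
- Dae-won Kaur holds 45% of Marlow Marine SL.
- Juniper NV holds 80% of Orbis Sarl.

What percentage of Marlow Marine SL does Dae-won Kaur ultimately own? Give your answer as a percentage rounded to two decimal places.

Dae-won reaches Marlow along 4 paths.
Via Juniper → Northlake: 72% × 9% × 20% = 1.296%.
Via Northlake: 17% × 20% = 3.4%.
Via Fennick → Northlake: 63% × 50% × 20% = 6.3%.
Direct stake: 45% = 45%.
Total: 1.296% + 3.4% + 6.3% + 45% = 55.996%.
Rounded: 56.00%.

56.00%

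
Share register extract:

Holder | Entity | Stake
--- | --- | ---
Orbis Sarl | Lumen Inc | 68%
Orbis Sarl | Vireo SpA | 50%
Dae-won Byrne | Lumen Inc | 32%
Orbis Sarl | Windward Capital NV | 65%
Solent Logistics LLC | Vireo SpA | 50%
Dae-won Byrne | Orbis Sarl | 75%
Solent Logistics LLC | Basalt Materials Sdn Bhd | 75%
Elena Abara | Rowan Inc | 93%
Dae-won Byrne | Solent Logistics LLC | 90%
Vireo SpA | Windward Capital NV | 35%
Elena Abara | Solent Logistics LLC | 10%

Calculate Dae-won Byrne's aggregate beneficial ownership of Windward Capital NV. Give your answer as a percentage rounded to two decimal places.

77.63%

Dae-won reaches Windward along 3 paths.
Via Orbis: 75% × 65% = 48.75%.
Via Orbis → Vireo: 75% × 50% × 35% = 13.125%.
Via Solent → Vireo: 90% × 50% × 35% = 15.75%.
Total: 48.75% + 13.125% + 15.75% = 77.625%.
Rounded: 77.63%.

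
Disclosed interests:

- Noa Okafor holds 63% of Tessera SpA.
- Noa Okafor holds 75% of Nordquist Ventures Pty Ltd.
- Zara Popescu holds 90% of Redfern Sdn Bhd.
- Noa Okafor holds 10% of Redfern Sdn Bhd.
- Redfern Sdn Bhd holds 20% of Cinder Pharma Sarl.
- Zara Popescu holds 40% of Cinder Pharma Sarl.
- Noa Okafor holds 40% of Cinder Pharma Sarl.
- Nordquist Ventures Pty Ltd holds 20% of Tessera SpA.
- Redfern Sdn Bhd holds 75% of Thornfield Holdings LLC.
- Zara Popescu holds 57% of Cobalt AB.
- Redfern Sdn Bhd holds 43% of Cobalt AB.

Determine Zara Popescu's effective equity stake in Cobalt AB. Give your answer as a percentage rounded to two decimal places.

Zara reaches Cobalt along 2 paths.
Direct stake: 57% = 57%.
Via Redfern: 90% × 43% = 38.7%.
Total: 57% + 38.7% = 95.7%.
Rounded: 95.70%.

95.70%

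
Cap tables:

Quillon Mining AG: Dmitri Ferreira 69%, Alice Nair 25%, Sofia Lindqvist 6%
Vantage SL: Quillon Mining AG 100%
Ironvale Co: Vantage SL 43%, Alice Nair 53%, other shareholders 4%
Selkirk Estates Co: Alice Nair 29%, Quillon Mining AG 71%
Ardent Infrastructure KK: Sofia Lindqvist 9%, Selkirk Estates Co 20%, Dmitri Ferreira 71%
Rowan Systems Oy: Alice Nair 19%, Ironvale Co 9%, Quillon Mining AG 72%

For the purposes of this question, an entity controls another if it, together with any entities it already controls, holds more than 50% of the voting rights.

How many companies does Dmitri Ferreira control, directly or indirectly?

Dmitri holds 69% of Quillon, so Dmitri controls Quillon.
Quillon holds 100% of Vantage, so Dmitri controls Vantage.
Quillon holds 71% of Selkirk, so Dmitri controls Selkirk.
Selkirk and Dmitri together hold 20% + 71% = 91% of Ardent, so Dmitri controls Ardent.
Quillon holds 72% of Rowan, so Dmitri controls Rowan.
No other company's threshold is met.
Dmitri controls 5 companies.

5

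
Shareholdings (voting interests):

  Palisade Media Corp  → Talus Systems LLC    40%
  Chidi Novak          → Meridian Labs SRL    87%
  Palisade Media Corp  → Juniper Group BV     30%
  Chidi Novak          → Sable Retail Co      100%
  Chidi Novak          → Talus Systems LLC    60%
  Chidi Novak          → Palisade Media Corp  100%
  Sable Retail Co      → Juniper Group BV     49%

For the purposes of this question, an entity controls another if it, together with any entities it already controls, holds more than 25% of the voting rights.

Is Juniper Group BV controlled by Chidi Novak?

Yes

Chidi holds 100% of Palisade, so Chidi controls Palisade.
Chidi holds 100% of Sable, so Chidi controls Sable.
Sable and Palisade together hold 49% + 30% = 79% of Juniper, so Chidi controls Juniper.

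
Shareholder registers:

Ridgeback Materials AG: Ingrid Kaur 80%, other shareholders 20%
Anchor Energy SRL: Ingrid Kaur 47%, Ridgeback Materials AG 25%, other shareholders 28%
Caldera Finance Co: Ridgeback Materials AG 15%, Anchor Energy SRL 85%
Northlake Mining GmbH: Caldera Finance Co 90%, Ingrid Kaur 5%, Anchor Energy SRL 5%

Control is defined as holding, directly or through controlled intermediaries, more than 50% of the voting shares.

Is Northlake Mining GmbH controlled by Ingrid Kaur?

Ingrid holds 80% of Ridgeback, so Ingrid controls Ridgeback.
Ingrid and Ridgeback together hold 47% + 25% = 72% of Anchor, so Ingrid controls Anchor.
Ridgeback and Anchor together hold 15% + 85% = 100% of Caldera, so Ingrid controls Caldera.
Caldera and Ingrid and Anchor together hold 90% + 5% + 5% = 100% of Northlake, so Ingrid controls Northlake.

Yes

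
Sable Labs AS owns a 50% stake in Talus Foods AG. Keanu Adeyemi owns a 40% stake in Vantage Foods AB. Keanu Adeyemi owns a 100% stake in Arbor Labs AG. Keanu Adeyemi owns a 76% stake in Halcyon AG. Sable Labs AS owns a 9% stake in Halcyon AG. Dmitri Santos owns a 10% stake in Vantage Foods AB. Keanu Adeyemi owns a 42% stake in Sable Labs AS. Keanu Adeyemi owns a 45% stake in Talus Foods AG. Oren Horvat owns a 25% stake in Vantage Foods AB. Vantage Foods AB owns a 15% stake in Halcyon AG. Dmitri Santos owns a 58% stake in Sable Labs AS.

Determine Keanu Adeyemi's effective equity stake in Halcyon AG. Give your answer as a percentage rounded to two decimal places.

85.78%

Keanu reaches Halcyon along 3 paths.
Via Sable: 42% × 9% = 3.78%.
Direct stake: 76% = 76%.
Via Vantage: 40% × 15% = 6%.
Total: 3.78% + 76% + 6% = 85.78%.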